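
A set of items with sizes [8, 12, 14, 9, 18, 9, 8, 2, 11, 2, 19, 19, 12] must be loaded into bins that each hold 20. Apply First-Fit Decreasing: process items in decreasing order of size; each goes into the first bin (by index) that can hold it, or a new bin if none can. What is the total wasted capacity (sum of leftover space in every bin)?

Sorted descending: 19, 19, 18, 14, 12, 12, 11, 9, 9, 8, 8, 2, 2.
bin 1: place 19, 1 left
bin 2: place 19, 1 left
bin 3: place 18, 2 left
bin 4: place 14, 6 left
bin 5: place 12, 8 left
bin 6: place 12, 8 left
bin 7: place 11, 9 left
bin 7: place 9, 0 left
bin 8: place 9, 11 left
bin 5: place 8, 0 left
bin 6: place 8, 0 left
bin 3: place 2, 0 left
bin 4: place 2, 4 left
8 bins × 20 = 160; used 143; unused 17.

17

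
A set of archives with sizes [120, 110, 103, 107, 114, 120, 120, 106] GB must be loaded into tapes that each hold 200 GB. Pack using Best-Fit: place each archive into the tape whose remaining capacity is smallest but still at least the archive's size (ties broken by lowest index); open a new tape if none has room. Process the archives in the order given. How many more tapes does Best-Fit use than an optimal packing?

Best-Fit: [120] [110] [103] [107] [114] [120] [120] [106] → 8 tapes.
8 archives exceed 100 GB (half the capacity), and no two of those can share a tape, so at least 8 tapes are needed.
So 8 is already optimal.

0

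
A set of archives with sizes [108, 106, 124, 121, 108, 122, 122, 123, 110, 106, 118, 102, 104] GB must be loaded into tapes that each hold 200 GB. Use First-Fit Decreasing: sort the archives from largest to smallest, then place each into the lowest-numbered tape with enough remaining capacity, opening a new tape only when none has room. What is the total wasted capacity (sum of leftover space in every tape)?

1126

Sorted descending: 124, 123, 122, 122, 121, 118, 110, 108, 108, 106, 106, 104, 102.
124 GB → tape 1 (remaining 76 GB)
123 GB → tape 2 (remaining 77 GB)
122 GB → tape 3 (remaining 78 GB)
122 GB → tape 4 (remaining 78 GB)
121 GB → tape 5 (remaining 79 GB)
118 GB → tape 6 (remaining 82 GB)
110 GB → tape 7 (remaining 90 GB)
108 GB → tape 8 (remaining 92 GB)
108 GB → tape 9 (remaining 92 GB)
106 GB → tape 10 (remaining 94 GB)
106 GB → tape 11 (remaining 94 GB)
104 GB → tape 12 (remaining 96 GB)
102 GB → tape 13 (remaining 98 GB)
13 tapes × 200 GB = 2600 GB; used 1474 GB; unused 1126 GB.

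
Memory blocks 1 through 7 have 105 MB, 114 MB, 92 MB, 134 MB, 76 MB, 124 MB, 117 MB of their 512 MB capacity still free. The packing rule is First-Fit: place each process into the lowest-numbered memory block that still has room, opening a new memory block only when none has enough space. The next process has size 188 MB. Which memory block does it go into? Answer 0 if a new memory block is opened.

No memory block has ≥ 188 MB free, so a new memory block is opened.

0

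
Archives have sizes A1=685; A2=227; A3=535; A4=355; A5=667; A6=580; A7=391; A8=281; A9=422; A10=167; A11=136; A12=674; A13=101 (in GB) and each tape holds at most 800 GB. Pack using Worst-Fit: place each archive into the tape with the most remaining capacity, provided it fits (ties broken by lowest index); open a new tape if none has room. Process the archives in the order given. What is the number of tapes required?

8 tapes

tape 1: place A1 (685 GB), 115 GB left
tape 2: place A2 (227 GB), 573 GB left
tape 2: place A3 (535 GB), 38 GB left
tape 3: place A4 (355 GB), 445 GB left
tape 4: place A5 (667 GB), 133 GB left
tape 5: place A6 (580 GB), 220 GB left
tape 3: place A7 (391 GB), 54 GB left
tape 6: place A8 (281 GB), 519 GB left
tape 6: place A9 (422 GB), 97 GB left
tape 5: place A10 (167 GB), 53 GB left
tape 7: place A11 (136 GB), 664 GB left
tape 8: place A12 (674 GB), 126 GB left
tape 7: place A13 (101 GB), 563 GB left
Final tapes: [685] [227,535] [355,391] [667] [580,167] [281,422] [136,101] [674].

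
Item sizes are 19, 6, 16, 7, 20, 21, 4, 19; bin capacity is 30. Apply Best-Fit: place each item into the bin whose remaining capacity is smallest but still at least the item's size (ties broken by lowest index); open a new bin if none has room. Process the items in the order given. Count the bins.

bin 1: place 19, 11 left
bin 1: place 6, 5 left
bin 2: place 16, 14 left
bin 2: place 7, 7 left
bin 3: place 20, 10 left
bin 4: place 21, 9 left
bin 1: place 4, 1 left
bin 5: place 19, 11 left

5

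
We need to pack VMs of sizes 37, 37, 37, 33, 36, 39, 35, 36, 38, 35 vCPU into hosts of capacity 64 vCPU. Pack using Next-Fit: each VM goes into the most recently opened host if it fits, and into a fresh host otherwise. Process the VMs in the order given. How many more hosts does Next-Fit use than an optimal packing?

0

Next-Fit: [37] [37] [37] [33] [36] [39] [35] [36] [38] [35] → 10 hosts.
10 VMs exceed 32 vCPU (half the capacity), and no two of those can share a host, so at least 10 hosts are needed.
So 10 is already optimal.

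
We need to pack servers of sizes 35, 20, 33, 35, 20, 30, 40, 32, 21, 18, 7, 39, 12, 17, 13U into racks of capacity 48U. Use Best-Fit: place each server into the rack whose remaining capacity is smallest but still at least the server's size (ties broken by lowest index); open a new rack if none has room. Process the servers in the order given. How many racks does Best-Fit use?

Put 35U in rack 1; 13U remain.
Put 20U in rack 2; 28U remain.
Put 33U in rack 3; 15U remain.
Put 35U in rack 4; 13U remain.
Put 20U in rack 2; 8U remain.
Put 30U in rack 5; 18U remain.
Put 40U in rack 6; 8U remain.
Put 32U in rack 7; 16U remain.
Put 21U in rack 8; 27U remain.
Put 18U in rack 5; 0U remain.
Put 7U in rack 2; 1U remain.
Put 39U in rack 9; 9U remain.
Put 12U in rack 1; 1U remain.
Put 17U in rack 8; 10U remain.
Put 13U in rack 4; 0U remain.
Final racks: [35,12] [20,20,7] [33] [35,13] [30,18] [40] [32] [21,17] [39].

9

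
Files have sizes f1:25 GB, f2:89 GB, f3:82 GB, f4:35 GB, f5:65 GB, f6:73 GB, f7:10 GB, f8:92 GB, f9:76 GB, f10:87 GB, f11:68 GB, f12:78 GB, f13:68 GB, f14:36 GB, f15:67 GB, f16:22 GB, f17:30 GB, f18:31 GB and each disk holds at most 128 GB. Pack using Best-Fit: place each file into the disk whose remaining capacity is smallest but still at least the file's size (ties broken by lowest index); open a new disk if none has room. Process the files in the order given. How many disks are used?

Put f1 (25 GB) in disk 1; 103 GB remain.
Put f2 (89 GB) in disk 1; 14 GB remain.
Put f3 (82 GB) in disk 2; 46 GB remain.
Put f4 (35 GB) in disk 2; 11 GB remain.
Put f5 (65 GB) in disk 3; 63 GB remain.
Put f6 (73 GB) in disk 4; 55 GB remain.
Put f7 (10 GB) in disk 2; 1 GB remain.
Put f8 (92 GB) in disk 5; 36 GB remain.
Put f9 (76 GB) in disk 6; 52 GB remain.
Put f10 (87 GB) in disk 7; 41 GB remain.
Put f11 (68 GB) in disk 8; 60 GB remain.
Put f12 (78 GB) in disk 9; 50 GB remain.
Put f13 (68 GB) in disk 10; 60 GB remain.
Put f14 (36 GB) in disk 5; 0 GB remain.
Put f15 (67 GB) in disk 11; 61 GB remain.
Put f16 (22 GB) in disk 7; 19 GB remain.
Put f17 (30 GB) in disk 9; 20 GB remain.
Put f18 (31 GB) in disk 6; 21 GB remain.

11 disks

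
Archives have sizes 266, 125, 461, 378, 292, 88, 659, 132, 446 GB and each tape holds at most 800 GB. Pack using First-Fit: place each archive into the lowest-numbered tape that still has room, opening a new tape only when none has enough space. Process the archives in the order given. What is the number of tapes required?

4

tape 1: place 266 GB, 534 GB left
tape 1: place 125 GB, 409 GB left
tape 2: place 461 GB, 339 GB left
tape 1: place 378 GB, 31 GB left
tape 2: place 292 GB, 47 GB left
tape 3: place 88 GB, 712 GB left
tape 3: place 659 GB, 53 GB left
tape 4: place 132 GB, 668 GB left
tape 4: place 446 GB, 222 GB left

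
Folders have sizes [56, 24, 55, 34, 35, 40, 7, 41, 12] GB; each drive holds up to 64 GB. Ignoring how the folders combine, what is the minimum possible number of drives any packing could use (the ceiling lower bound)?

Total size = 56 + 24 + 55 + 34 + 35 + 40 + 7 + 41 + 12 = 304 GB.
⌈304 / 64⌉ = 5.

5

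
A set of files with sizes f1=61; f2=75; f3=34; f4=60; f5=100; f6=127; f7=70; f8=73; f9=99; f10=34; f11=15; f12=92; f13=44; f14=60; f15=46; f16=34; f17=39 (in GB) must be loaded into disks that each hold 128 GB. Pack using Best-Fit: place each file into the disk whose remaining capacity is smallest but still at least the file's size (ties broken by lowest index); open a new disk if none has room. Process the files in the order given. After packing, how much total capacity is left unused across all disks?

disk 1: place f1 (61 GB), 67 GB left
disk 2: place f2 (75 GB), 53 GB left
disk 2: place f3 (34 GB), 19 GB left
disk 1: place f4 (60 GB), 7 GB left
disk 3: place f5 (100 GB), 28 GB left
disk 4: place f6 (127 GB), 1 GB left
disk 5: place f7 (70 GB), 58 GB left
disk 6: place f8 (73 GB), 55 GB left
disk 7: place f9 (99 GB), 29 GB left
disk 6: place f10 (34 GB), 21 GB left
disk 2: place f11 (15 GB), 4 GB left
disk 8: place f12 (92 GB), 36 GB left
disk 5: place f13 (44 GB), 14 GB left
disk 9: place f14 (60 GB), 68 GB left
disk 9: place f15 (46 GB), 22 GB left
disk 8: place f16 (34 GB), 2 GB left
disk 10: place f17 (39 GB), 89 GB left
10 disks × 128 GB = 1280 GB; used 1063 GB; unused 217 GB.

217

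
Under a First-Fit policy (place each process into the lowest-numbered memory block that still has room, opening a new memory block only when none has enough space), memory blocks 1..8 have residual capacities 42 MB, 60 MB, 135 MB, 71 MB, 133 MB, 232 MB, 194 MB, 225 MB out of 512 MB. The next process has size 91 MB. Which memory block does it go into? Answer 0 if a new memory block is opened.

3

Memory blocks with room: memory block 3 (135 MB), memory block 5 (133 MB), memory block 6 (232 MB), memory block 7 (194 MB), memory block 8 (225 MB).
The first with room is memory block 3.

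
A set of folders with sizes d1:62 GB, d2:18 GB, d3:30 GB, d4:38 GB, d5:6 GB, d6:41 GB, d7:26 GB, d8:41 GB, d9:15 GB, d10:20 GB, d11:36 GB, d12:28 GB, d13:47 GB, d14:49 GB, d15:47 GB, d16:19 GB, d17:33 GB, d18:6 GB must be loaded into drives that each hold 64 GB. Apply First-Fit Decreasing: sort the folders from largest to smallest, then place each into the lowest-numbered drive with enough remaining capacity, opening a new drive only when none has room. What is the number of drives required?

Sorted descending: 62, 49, 47, 47, 41, 41, 38, 36, 33, 30, 28, 26, 20, 19, 18, 15, 6, 6.
drive 1: place 62 GB, 2 GB left
drive 2: place 49 GB, 15 GB left
drive 3: place 47 GB, 17 GB left
drive 4: place 47 GB, 17 GB left
drive 5: place 41 GB, 23 GB left
drive 6: place 41 GB, 23 GB left
drive 7: place 38 GB, 26 GB left
drive 8: place 36 GB, 28 GB left
drive 9: place 33 GB, 31 GB left
drive 9: place 30 GB, 1 GB left
drive 8: place 28 GB, 0 GB left
drive 7: place 26 GB, 0 GB left
drive 5: place 20 GB, 3 GB left
drive 6: place 19 GB, 4 GB left
drive 10: place 18 GB, 46 GB left
drive 2: place 15 GB, 0 GB left
drive 3: place 6 GB, 11 GB left
drive 3: place 6 GB, 5 GB left

10 drives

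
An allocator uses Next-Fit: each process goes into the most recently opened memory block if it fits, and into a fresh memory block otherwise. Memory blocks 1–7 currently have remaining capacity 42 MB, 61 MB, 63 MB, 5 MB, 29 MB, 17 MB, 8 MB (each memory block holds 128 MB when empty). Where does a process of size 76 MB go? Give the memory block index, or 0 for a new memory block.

0

Next-Fit only looks at memory block 7, which has 8 MB free.
76 MB does not fit, so a new memory block is opened.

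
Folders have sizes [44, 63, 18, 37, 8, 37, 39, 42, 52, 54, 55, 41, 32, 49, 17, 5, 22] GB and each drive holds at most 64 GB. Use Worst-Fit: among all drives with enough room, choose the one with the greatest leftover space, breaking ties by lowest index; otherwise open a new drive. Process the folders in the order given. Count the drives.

Put 44 GB in drive 1; 20 GB remain.
Put 63 GB in drive 2; 1 GB remain.
Put 18 GB in drive 1; 2 GB remain.
Put 37 GB in drive 3; 27 GB remain.
Put 8 GB in drive 3; 19 GB remain.
Put 37 GB in drive 4; 27 GB remain.
Put 39 GB in drive 5; 25 GB remain.
Put 42 GB in drive 6; 22 GB remain.
Put 52 GB in drive 7; 12 GB remain.
Put 54 GB in drive 8; 10 GB remain.
Put 55 GB in drive 9; 9 GB remain.
Put 41 GB in drive 10; 23 GB remain.
Put 32 GB in drive 11; 32 GB remain.
Put 49 GB in drive 12; 15 GB remain.
Put 17 GB in drive 11; 15 GB remain.
Put 5 GB in drive 4; 22 GB remain.
Put 22 GB in drive 5; 3 GB remain.
Final drives: [44,18] [63] [37,8] [37,5] [39,22] [42] [52] [54] [55] [41] [32,17] [49].

12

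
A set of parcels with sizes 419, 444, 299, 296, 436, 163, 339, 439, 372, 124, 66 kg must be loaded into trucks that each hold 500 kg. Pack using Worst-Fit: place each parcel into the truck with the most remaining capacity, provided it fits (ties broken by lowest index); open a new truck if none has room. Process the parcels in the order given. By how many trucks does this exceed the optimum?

Worst-Fit: [419] [444] [299,124] [296,163] [436] [339,66] [439] [372] → 8 trucks.
8 parcels exceed 250 kg (half the capacity), and no two of those can share a truck, so at least 8 trucks are needed.
So 8 is already optimal.

0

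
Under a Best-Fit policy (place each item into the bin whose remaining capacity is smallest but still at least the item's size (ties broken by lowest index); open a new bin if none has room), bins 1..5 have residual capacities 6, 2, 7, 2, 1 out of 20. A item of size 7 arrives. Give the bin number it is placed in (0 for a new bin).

3

Bins with room: bin 3 (7).
Tightest fit is bin 3 with 7 free.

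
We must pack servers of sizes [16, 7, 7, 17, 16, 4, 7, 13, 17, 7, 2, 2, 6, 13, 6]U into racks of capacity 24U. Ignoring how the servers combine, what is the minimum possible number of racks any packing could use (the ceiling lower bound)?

Total size = 16 + 7 + 7 + 17 + 16 + 4 + 7 + 13 + 17 + 7 + 2 + 2 + 6 + 13 + 6 = 140U.
⌈140 / 24⌉ = 6.

6 racks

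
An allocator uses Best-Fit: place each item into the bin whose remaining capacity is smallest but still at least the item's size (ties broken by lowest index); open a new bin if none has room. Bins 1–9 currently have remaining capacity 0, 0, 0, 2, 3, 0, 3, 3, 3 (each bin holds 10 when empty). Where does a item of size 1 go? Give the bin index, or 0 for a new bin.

4

Bins with room: bin 4 (2), bin 5 (3), bin 7 (3), bin 8 (3), bin 9 (3).
Tightest fit is bin 4 with 2 free.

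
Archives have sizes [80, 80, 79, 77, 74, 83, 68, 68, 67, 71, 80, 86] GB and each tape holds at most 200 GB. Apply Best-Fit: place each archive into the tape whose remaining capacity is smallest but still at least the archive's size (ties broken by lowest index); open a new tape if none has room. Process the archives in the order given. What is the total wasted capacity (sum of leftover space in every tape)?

287

Put 80 GB in tape 1; 120 GB remain.
Put 80 GB in tape 1; 40 GB remain.
Put 79 GB in tape 2; 121 GB remain.
Put 77 GB in tape 2; 44 GB remain.
Put 74 GB in tape 3; 126 GB remain.
Put 83 GB in tape 3; 43 GB remain.
Put 68 GB in tape 4; 132 GB remain.
Put 68 GB in tape 4; 64 GB remain.
Put 67 GB in tape 5; 133 GB remain.
Put 71 GB in tape 5; 62 GB remain.
Put 80 GB in tape 6; 120 GB remain.
Put 86 GB in tape 6; 34 GB remain.
6 tapes × 200 GB = 1200 GB; used 913 GB; unused 287 GB.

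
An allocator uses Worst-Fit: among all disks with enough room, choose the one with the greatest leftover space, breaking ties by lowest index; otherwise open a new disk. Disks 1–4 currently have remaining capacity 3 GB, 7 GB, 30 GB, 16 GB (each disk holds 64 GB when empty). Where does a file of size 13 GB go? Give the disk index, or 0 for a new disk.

Disks with room: disk 3 (30 GB), disk 4 (16 GB).
Most room is disk 3 with 30 GB free.

3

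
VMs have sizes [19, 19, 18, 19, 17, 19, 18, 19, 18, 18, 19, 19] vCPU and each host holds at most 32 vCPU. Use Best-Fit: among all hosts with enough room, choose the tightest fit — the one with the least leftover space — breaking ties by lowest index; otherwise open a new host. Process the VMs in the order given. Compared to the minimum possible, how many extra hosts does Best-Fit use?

0

Best-Fit: [19] [19] [18] [19] [17] [19] [18] [19] [18] [18] [19] [19] → 12 hosts.
12 VMs exceed 16 vCPU (half the capacity), and no two of those can share a host, so at least 12 hosts are needed.
So 12 is already optimal.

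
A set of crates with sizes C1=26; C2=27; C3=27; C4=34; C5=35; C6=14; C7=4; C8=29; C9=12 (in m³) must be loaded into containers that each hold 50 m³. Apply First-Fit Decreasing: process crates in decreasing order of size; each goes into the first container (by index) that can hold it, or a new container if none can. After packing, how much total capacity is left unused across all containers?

92

Sorted descending: 35, 34, 29, 27, 27, 26, 14, 12, 4.
35 m³ → container 1 (remaining 15 m³)
34 m³ → container 2 (remaining 16 m³)
29 m³ → container 3 (remaining 21 m³)
27 m³ → container 4 (remaining 23 m³)
27 m³ → container 5 (remaining 23 m³)
26 m³ → container 6 (remaining 24 m³)
14 m³ → container 1 (remaining 1 m³)
12 m³ → container 2 (remaining 4 m³)
4 m³ → container 2 (remaining 0 m³)
6 containers × 50 m³ = 300 m³; used 208 m³; unused 92 m³.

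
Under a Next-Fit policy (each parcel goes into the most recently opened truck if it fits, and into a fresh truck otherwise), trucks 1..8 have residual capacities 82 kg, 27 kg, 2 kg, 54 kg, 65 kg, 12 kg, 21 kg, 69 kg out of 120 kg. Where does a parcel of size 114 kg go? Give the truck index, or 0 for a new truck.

Next-Fit only looks at truck 8, which has 69 kg free.
114 kg does not fit, so a new truck is opened.

0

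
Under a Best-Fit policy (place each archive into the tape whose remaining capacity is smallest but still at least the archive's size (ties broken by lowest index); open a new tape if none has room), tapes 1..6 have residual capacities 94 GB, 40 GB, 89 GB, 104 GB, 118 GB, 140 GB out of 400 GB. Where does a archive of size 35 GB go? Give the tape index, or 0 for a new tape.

2

Tapes with room: tape 1 (94 GB), tape 2 (40 GB), tape 3 (89 GB), tape 4 (104 GB), tape 5 (118 GB), tape 6 (140 GB).
Tightest fit is tape 2 with 40 GB free.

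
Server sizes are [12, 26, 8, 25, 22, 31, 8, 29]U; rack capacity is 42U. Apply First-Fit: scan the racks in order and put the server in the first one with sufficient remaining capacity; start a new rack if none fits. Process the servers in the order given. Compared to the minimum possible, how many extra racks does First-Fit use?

0

First-Fit: [12,26] [8,25,8] [22] [31] [29] → 5 racks.
5 servers exceed 21U (half the capacity), and no two of those can share a rack, so at least 5 racks are needed.
So 5 is already optimal.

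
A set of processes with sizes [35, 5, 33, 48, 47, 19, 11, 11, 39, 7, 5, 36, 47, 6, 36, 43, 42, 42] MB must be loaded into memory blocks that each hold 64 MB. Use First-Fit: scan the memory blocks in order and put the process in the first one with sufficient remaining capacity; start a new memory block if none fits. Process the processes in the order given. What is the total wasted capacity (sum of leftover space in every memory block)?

Put 35 MB in memory block 1; 29 MB remain.
Put 5 MB in memory block 1; 24 MB remain.
Put 33 MB in memory block 2; 31 MB remain.
Put 48 MB in memory block 3; 16 MB remain.
Put 47 MB in memory block 4; 17 MB remain.
Put 19 MB in memory block 1; 5 MB remain.
Put 11 MB in memory block 2; 20 MB remain.
Put 11 MB in memory block 2; 9 MB remain.
Put 39 MB in memory block 5; 25 MB remain.
Put 7 MB in memory block 2; 2 MB remain.
Put 5 MB in memory block 1; 0 MB remain.
Put 36 MB in memory block 6; 28 MB remain.
Put 47 MB in memory block 7; 17 MB remain.
Put 6 MB in memory block 3; 10 MB remain.
Put 36 MB in memory block 8; 28 MB remain.
Put 43 MB in memory block 9; 21 MB remain.
Put 42 MB in memory block 10; 22 MB remain.
Put 42 MB in memory block 11; 22 MB remain.
11 memory blocks × 64 MB = 704 MB; used 512 MB; unused 192 MB.

192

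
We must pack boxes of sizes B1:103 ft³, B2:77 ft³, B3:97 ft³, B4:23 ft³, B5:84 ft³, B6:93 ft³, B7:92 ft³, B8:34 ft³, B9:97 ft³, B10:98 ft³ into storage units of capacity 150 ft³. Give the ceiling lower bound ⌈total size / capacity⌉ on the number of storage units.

6

Total size = 103 + 77 + 97 + 23 + 84 + 93 + 92 + 34 + 97 + 98 = 798 ft³.
⌈798 / 150⌉ = 6.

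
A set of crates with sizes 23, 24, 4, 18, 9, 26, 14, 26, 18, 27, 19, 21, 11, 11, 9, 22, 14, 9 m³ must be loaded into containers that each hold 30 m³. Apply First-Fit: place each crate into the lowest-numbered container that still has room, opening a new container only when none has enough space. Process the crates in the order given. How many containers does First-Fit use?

12

container 1: place 23 m³, 7 m³ left
container 2: place 24 m³, 6 m³ left
container 1: place 4 m³, 3 m³ left
container 3: place 18 m³, 12 m³ left
container 3: place 9 m³, 3 m³ left
container 4: place 26 m³, 4 m³ left
container 5: place 14 m³, 16 m³ left
container 6: place 26 m³, 4 m³ left
container 7: place 18 m³, 12 m³ left
container 8: place 27 m³, 3 m³ left
container 9: place 19 m³, 11 m³ left
container 10: place 21 m³, 9 m³ left
container 5: place 11 m³, 5 m³ left
container 7: place 11 m³, 1 m³ left
container 9: place 9 m³, 2 m³ left
container 11: place 22 m³, 8 m³ left
container 12: place 14 m³, 16 m³ left
container 10: place 9 m³, 0 m³ left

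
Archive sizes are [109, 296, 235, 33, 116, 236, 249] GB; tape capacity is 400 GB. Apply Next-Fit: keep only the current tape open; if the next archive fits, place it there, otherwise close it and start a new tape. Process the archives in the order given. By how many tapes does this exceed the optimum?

1

Next-Fit: [109] [296] [235,33,116] [236] [249] → 5 tapes.
Total size 1274 GB; any packing needs at least ⌈1274/400⌉ = 4 tapes.
An optimal packing achieves that bound: [296,33] [249,116] [236,109] [235] → 4 tapes.
Excess: 5 − 4 = 1.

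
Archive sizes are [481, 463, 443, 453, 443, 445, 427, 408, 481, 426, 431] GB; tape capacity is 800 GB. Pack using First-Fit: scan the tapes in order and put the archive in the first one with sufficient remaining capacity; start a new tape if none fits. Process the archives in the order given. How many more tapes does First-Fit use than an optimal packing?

First-Fit: [481] [463] [443] [453] [443] [445] [427] [408] [481] [426] [431] → 11 tapes.
11 archives exceed 400 GB (half the capacity), and no two of those can share a tape, so at least 11 tapes are needed.
So 11 is already optimal.

0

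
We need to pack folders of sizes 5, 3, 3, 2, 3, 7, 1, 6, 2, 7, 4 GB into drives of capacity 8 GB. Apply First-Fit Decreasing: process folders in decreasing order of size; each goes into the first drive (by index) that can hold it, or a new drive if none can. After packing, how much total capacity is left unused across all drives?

Sorted descending: 7, 7, 6, 5, 4, 3, 3, 3, 2, 2, 1.
Put 7 GB in drive 1; 1 GB remain.
Put 7 GB in drive 2; 1 GB remain.
Put 6 GB in drive 3; 2 GB remain.
Put 5 GB in drive 4; 3 GB remain.
Put 4 GB in drive 5; 4 GB remain.
Put 3 GB in drive 4; 0 GB remain.
Put 3 GB in drive 5; 1 GB remain.
Put 3 GB in drive 6; 5 GB remain.
Put 2 GB in drive 3; 0 GB remain.
Put 2 GB in drive 6; 3 GB remain.
Put 1 GB in drive 1; 0 GB remain.
6 drives × 8 GB = 48 GB; used 43 GB; unused 5 GB.

5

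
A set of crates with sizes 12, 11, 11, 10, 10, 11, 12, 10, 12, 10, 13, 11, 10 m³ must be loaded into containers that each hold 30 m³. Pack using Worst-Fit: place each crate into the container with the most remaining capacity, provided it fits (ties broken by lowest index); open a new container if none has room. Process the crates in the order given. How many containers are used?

7

container 1: place 12 m³, 18 m³ left
container 1: place 11 m³, 7 m³ left
container 2: place 11 m³, 19 m³ left
container 2: place 10 m³, 9 m³ left
container 3: place 10 m³, 20 m³ left
container 3: place 11 m³, 9 m³ left
container 4: place 12 m³, 18 m³ left
container 4: place 10 m³, 8 m³ left
container 5: place 12 m³, 18 m³ left
container 5: place 10 m³, 8 m³ left
container 6: place 13 m³, 17 m³ left
container 6: place 11 m³, 6 m³ left
container 7: place 10 m³, 20 m³ left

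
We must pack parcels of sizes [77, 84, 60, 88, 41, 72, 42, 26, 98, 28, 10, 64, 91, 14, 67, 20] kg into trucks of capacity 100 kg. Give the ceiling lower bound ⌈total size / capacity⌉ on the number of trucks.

9

Total size = 77 + 84 + 60 + 88 + 41 + 72 + 42 + 26 + 98 + 28 + 10 + 64 + 91 + 14 + 67 + 20 = 882 kg.
⌈882 / 100⌉ = 9.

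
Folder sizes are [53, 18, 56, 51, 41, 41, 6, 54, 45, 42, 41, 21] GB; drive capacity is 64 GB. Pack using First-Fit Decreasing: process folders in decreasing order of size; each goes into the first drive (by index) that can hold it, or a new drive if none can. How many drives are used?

9

Sorted descending: 56, 54, 53, 51, 45, 42, 41, 41, 41, 21, 18, 6.
56 GB → drive 1 (remaining 8 GB)
54 GB → drive 2 (remaining 10 GB)
53 GB → drive 3 (remaining 11 GB)
51 GB → drive 4 (remaining 13 GB)
45 GB → drive 5 (remaining 19 GB)
42 GB → drive 6 (remaining 22 GB)
41 GB → drive 7 (remaining 23 GB)
41 GB → drive 8 (remaining 23 GB)
41 GB → drive 9 (remaining 23 GB)
21 GB → drive 6 (remaining 1 GB)
18 GB → drive 5 (remaining 1 GB)
6 GB → drive 1 (remaining 2 GB)
Final drives: [56,6] [54] [53] [51] [45,18] [42,21] [41] [41] [41].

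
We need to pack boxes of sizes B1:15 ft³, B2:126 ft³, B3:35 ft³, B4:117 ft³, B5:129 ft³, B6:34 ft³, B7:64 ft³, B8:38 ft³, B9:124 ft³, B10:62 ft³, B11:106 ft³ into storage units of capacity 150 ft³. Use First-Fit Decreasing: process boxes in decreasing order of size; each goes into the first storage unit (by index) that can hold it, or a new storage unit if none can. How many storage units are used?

7

Sorted descending: 129, 126, 124, 117, 106, 64, 62, 38, 35, 34, 15.
Put 129 ft³ in storage unit 1; 21 ft³ remain.
Put 126 ft³ in storage unit 2; 24 ft³ remain.
Put 124 ft³ in storage unit 3; 26 ft³ remain.
Put 117 ft³ in storage unit 4; 33 ft³ remain.
Put 106 ft³ in storage unit 5; 44 ft³ remain.
Put 64 ft³ in storage unit 6; 86 ft³ remain.
Put 62 ft³ in storage unit 6; 24 ft³ remain.
Put 38 ft³ in storage unit 5; 6 ft³ remain.
Put 35 ft³ in storage unit 7; 115 ft³ remain.
Put 34 ft³ in storage unit 7; 81 ft³ remain.
Put 15 ft³ in storage unit 1; 6 ft³ remain.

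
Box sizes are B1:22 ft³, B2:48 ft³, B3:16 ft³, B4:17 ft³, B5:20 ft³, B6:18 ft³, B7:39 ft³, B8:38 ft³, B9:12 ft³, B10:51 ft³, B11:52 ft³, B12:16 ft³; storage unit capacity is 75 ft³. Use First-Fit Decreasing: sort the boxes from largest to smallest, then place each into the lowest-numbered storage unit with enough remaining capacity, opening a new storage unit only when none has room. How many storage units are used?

5 storage units

Sorted descending: 52, 51, 48, 39, 38, 22, 20, 18, 17, 16, 16, 12.
storage unit 1: place 52 ft³, 23 ft³ left
storage unit 2: place 51 ft³, 24 ft³ left
storage unit 3: place 48 ft³, 27 ft³ left
storage unit 4: place 39 ft³, 36 ft³ left
storage unit 5: place 38 ft³, 37 ft³ left
storage unit 1: place 22 ft³, 1 ft³ left
storage unit 2: place 20 ft³, 4 ft³ left
storage unit 3: place 18 ft³, 9 ft³ left
storage unit 4: place 17 ft³, 19 ft³ left
storage unit 4: place 16 ft³, 3 ft³ left
storage unit 5: place 16 ft³, 21 ft³ left
storage unit 5: place 12 ft³, 9 ft³ left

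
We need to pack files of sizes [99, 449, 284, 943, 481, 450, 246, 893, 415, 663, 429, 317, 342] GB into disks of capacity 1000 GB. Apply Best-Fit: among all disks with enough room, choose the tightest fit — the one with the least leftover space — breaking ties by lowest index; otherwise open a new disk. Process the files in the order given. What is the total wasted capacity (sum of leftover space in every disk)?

99 GB → disk 1 (remaining 901 GB)
449 GB → disk 1 (remaining 452 GB)
284 GB → disk 1 (remaining 168 GB)
943 GB → disk 2 (remaining 57 GB)
481 GB → disk 3 (remaining 519 GB)
450 GB → disk 3 (remaining 69 GB)
246 GB → disk 4 (remaining 754 GB)
893 GB → disk 5 (remaining 107 GB)
415 GB → disk 4 (remaining 339 GB)
663 GB → disk 6 (remaining 337 GB)
429 GB → disk 7 (remaining 571 GB)
317 GB → disk 6 (remaining 20 GB)
342 GB → disk 7 (remaining 229 GB)
7 disks × 1000 GB = 7000 GB; used 6011 GB; unused 989 GB.

989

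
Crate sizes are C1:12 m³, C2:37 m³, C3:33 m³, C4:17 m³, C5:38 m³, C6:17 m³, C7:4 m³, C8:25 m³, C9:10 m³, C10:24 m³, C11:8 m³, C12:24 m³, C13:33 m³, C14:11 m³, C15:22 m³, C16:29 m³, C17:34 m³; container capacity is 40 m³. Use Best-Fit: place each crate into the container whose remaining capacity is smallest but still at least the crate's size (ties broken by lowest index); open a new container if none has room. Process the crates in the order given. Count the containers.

11

C1 (12 m³) → container 1 (remaining 28 m³)
C2 (37 m³) → container 2 (remaining 3 m³)
C3 (33 m³) → container 3 (remaining 7 m³)
C4 (17 m³) → container 1 (remaining 11 m³)
C5 (38 m³) → container 4 (remaining 2 m³)
C6 (17 m³) → container 5 (remaining 23 m³)
C7 (4 m³) → container 3 (remaining 3 m³)
C8 (25 m³) → container 6 (remaining 15 m³)
C9 (10 m³) → container 1 (remaining 1 m³)
C10 (24 m³) → container 7 (remaining 16 m³)
C11 (8 m³) → container 6 (remaining 7 m³)
C12 (24 m³) → container 8 (remaining 16 m³)
C13 (33 m³) → container 9 (remaining 7 m³)
C14 (11 m³) → container 7 (remaining 5 m³)
C15 (22 m³) → container 5 (remaining 1 m³)
C16 (29 m³) → container 10 (remaining 11 m³)
C17 (34 m³) → container 11 (remaining 6 m³)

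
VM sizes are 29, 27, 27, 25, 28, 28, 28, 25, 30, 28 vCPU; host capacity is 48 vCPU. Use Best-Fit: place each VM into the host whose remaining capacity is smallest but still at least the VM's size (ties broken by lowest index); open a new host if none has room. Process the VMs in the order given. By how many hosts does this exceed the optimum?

Best-Fit: [29] [27] [27] [25] [28] [28] [28] [25] [30] [28] → 10 hosts.
10 VMs exceed 24 vCPU (half the capacity), and no two of those can share a host, so at least 10 hosts are needed.
So 10 is already optimal.

0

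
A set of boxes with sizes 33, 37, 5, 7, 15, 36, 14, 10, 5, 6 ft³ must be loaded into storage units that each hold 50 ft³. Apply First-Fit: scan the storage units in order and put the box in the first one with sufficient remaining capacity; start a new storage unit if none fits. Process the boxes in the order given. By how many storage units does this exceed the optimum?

First-Fit: [33,5,7,5] [37,10] [15,14,6] [36] → 4 storage units.
Total size 168 ft³; any packing needs at least ⌈168/50⌉ = 4 storage units.
So 4 is already optimal.

0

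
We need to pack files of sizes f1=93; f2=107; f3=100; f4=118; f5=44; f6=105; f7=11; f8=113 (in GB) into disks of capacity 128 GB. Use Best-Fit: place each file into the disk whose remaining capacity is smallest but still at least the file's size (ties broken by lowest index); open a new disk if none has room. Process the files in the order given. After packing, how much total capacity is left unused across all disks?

Put f1 (93 GB) in disk 1; 35 GB remain.
Put f2 (107 GB) in disk 2; 21 GB remain.
Put f3 (100 GB) in disk 3; 28 GB remain.
Put f4 (118 GB) in disk 4; 10 GB remain.
Put f5 (44 GB) in disk 5; 84 GB remain.
Put f6 (105 GB) in disk 6; 23 GB remain.
Put f7 (11 GB) in disk 2; 10 GB remain.
Put f8 (113 GB) in disk 7; 15 GB remain.
7 disks × 128 GB = 896 GB; used 691 GB; unused 205 GB.

205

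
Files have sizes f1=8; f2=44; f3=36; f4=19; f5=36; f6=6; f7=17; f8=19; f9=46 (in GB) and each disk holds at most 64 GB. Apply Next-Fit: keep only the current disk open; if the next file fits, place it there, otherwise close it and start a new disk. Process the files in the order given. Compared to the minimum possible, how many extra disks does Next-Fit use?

1

Next-Fit: [8,44] [36,19] [36,6,17] [19] [46] → 5 disks.
Total size 231 GB; any packing needs at least ⌈231/64⌉ = 4 disks.
An optimal packing achieves that bound: [46,17] [44,19] [36,19,8] [36,6] → 4 disks.
Excess: 5 − 4 = 1.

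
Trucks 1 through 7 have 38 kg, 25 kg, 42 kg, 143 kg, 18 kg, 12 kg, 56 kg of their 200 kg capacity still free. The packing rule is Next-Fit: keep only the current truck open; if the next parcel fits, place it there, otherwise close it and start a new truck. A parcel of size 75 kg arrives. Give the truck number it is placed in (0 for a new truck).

Next-Fit only looks at truck 7, which has 56 kg free.
75 kg does not fit, so a new truck is opened.

0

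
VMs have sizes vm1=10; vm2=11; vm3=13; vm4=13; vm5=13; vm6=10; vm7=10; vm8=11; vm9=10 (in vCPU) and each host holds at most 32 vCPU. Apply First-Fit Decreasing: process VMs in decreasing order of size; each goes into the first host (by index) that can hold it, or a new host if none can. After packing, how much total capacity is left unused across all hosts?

27

Sorted descending: 13, 13, 13, 11, 11, 10, 10, 10, 10.
host 1: place 13 vCPU, 19 vCPU left
host 1: place 13 vCPU, 6 vCPU left
host 2: place 13 vCPU, 19 vCPU left
host 2: place 11 vCPU, 8 vCPU left
host 3: place 11 vCPU, 21 vCPU left
host 3: place 10 vCPU, 11 vCPU left
host 3: place 10 vCPU, 1 vCPU left
host 4: place 10 vCPU, 22 vCPU left
host 4: place 10 vCPU, 12 vCPU left
4 hosts × 32 vCPU = 128 vCPU; used 101 vCPU; unused 27 vCPU.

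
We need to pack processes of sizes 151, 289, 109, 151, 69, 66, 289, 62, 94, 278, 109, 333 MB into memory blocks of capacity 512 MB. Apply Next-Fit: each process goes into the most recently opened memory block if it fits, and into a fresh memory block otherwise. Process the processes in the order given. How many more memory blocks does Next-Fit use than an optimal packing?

Next-Fit: [151,289] [109,151,69,66] [289,62,94] [278,109] [333] → 5 memory blocks.
Total size 2000 MB; any packing needs at least ⌈2000/512⌉ = 4 memory blocks.
An optimal packing achieves that bound: [333,151] [289,151,69] [289,109,109] [278,94,66,62] → 4 memory blocks.
Excess: 5 − 4 = 1.

1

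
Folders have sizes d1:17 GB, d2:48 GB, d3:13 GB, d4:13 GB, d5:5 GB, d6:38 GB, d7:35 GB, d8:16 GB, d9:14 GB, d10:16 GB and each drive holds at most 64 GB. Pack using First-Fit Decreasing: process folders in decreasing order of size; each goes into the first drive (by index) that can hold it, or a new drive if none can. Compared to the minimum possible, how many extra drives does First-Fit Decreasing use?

First-Fit Decreasing: [48,16] [38,17,5] [35,16,13] [14,13] → 4 drives.
Total size 215 GB; any packing needs at least ⌈215/64⌉ = 4 drives.
So 4 is already optimal.

0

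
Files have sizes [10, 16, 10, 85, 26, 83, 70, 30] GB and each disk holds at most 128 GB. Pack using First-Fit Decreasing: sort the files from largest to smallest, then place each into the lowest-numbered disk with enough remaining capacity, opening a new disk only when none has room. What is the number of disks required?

3 disks

Sorted descending: 85, 83, 70, 30, 26, 16, 10, 10.
Put 85 GB in disk 1; 43 GB remain.
Put 83 GB in disk 2; 45 GB remain.
Put 70 GB in disk 3; 58 GB remain.
Put 30 GB in disk 1; 13 GB remain.
Put 26 GB in disk 2; 19 GB remain.
Put 16 GB in disk 2; 3 GB remain.
Put 10 GB in disk 1; 3 GB remain.
Put 10 GB in disk 3; 48 GB remain.
Final disks: [85,30,10] [83,26,16] [70,10].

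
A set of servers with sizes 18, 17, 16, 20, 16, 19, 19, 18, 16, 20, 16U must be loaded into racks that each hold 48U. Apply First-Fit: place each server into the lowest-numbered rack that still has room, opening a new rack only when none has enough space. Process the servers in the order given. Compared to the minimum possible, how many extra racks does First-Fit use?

1

First-Fit: [18,17] [16,20] [16,19] [19,18] [16,20] [16] → 6 racks.
Total size 195U; any packing needs at least ⌈195/48⌉ = 5 racks.
An optimal packing achieves that bound: [20,20] [19,19] [18,18] [17,16] [16,16,16] → 5 racks.
Excess: 6 − 5 = 1.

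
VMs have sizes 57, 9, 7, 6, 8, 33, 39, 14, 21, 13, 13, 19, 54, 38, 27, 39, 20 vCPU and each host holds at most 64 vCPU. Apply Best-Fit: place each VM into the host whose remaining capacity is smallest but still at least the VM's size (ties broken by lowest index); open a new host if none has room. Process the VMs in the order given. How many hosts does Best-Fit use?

host 1: place 57 vCPU, 7 vCPU left
host 2: place 9 vCPU, 55 vCPU left
host 1: place 7 vCPU, 0 vCPU left
host 2: place 6 vCPU, 49 vCPU left
host 2: place 8 vCPU, 41 vCPU left
host 2: place 33 vCPU, 8 vCPU left
host 3: place 39 vCPU, 25 vCPU left
host 3: place 14 vCPU, 11 vCPU left
host 4: place 21 vCPU, 43 vCPU left
host 4: place 13 vCPU, 30 vCPU left
host 4: place 13 vCPU, 17 vCPU left
host 5: place 19 vCPU, 45 vCPU left
host 6: place 54 vCPU, 10 vCPU left
host 5: place 38 vCPU, 7 vCPU left
host 7: place 27 vCPU, 37 vCPU left
host 8: place 39 vCPU, 25 vCPU left
host 8: place 20 vCPU, 5 vCPU left
Final hosts: [57,7] [9,6,8,33] [39,14] [21,13,13] [19,38] [54] [27] [39,20].

8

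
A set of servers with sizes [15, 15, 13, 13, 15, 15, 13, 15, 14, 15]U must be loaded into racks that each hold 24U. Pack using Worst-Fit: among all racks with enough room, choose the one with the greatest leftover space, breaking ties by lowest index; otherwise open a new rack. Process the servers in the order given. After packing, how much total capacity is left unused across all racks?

97

rack 1: place 15U, 9U left
rack 2: place 15U, 9U left
rack 3: place 13U, 11U left
rack 4: place 13U, 11U left
rack 5: place 15U, 9U left
rack 6: place 15U, 9U left
rack 7: place 13U, 11U left
rack 8: place 15U, 9U left
rack 9: place 14U, 10U left
rack 10: place 15U, 9U left
10 racks × 24U = 240U; used 143U; unused 97U.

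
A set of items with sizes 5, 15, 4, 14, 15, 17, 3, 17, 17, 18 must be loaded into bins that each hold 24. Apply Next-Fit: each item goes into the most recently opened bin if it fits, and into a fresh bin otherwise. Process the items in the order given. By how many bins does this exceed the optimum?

0

Next-Fit: [5,15,4] [14] [15] [17,3] [17] [17] [18] → 7 bins.
7 items exceed 12 (half the capacity), and no two of those can share a bin, so at least 7 bins are needed.
So 7 is already optimal.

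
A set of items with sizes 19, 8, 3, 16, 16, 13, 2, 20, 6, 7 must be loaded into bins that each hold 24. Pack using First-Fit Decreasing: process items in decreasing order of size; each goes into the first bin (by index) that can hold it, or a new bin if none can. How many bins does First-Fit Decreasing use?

5

Sorted descending: 20, 19, 16, 16, 13, 8, 7, 6, 3, 2.
Put 20 in bin 1; 4 remain.
Put 19 in bin 2; 5 remain.
Put 16 in bin 3; 8 remain.
Put 16 in bin 4; 8 remain.
Put 13 in bin 5; 11 remain.
Put 8 in bin 3; 0 remain.
Put 7 in bin 4; 1 remain.
Put 6 in bin 5; 5 remain.
Put 3 in bin 1; 1 remain.
Put 2 in bin 2; 3 remain.
Final bins: [20,3] [19,2] [16,8] [16,7] [13,6].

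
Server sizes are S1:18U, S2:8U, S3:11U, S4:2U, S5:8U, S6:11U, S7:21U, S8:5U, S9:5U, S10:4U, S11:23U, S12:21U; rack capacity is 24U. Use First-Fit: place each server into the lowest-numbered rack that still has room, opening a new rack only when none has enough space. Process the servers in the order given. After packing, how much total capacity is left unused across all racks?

7

Put S1 (18U) in rack 1; 6U remain.
Put S2 (8U) in rack 2; 16U remain.
Put S3 (11U) in rack 2; 5U remain.
Put S4 (2U) in rack 1; 4U remain.
Put S5 (8U) in rack 3; 16U remain.
Put S6 (11U) in rack 3; 5U remain.
Put S7 (21U) in rack 4; 3U remain.
Put S8 (5U) in rack 2; 0U remain.
Put S9 (5U) in rack 3; 0U remain.
Put S10 (4U) in rack 1; 0U remain.
Put S11 (23U) in rack 5; 1U remain.
Put S12 (21U) in rack 6; 3U remain.
6 racks × 24U = 144U; used 137U; unused 7U.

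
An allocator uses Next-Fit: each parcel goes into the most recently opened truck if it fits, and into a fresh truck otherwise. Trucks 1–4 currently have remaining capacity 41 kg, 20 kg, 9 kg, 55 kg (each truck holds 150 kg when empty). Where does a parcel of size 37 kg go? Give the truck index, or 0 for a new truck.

4

Next-Fit only looks at truck 4, which has 55 kg free.
37 kg fits there.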